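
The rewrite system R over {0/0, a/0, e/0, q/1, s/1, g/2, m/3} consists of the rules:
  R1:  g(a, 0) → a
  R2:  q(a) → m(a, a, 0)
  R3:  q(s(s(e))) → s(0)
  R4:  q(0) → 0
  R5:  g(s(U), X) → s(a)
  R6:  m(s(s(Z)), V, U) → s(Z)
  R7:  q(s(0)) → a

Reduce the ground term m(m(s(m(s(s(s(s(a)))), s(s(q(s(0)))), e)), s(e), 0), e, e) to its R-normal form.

1. m(m(s(m(s(s(s(s(a)))), s(s(q(s(0)))), e)), s(e), 0), e, e)  →  m(m(s(s(s(s(a)))), s(e), 0), e, e)   [R6 at 1.1.1]
2. m(m(s(s(s(s(a)))), s(e), 0), e, e)  →  m(s(s(s(a))), e, e)   [R6 at 1]
3. m(s(s(s(a))), e, e)  →  s(s(a))   [R6 at ε]

s(s(a))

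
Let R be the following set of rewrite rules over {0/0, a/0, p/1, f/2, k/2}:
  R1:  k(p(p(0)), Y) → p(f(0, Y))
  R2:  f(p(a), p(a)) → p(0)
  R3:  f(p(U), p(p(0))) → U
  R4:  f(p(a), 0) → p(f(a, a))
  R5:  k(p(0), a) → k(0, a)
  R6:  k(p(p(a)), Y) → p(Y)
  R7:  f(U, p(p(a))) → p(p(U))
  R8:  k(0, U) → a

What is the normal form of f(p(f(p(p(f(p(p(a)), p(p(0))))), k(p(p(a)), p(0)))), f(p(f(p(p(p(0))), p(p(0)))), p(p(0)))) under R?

1. f(p(f(p(p(f(p(p(a)), p(p(0))))), k(p(p(a)), p(0)))), f(p(f(p(p(p(0))), p(p(0)))), p(p(0))))  →  f(p(f(p(p(p(a))), k(p(p(a)), p(0)))), f(p(f(p(p(p(0))), p(p(0)))), p(p(0))))   [R3 at 1.1.1.1.1]
2. f(p(f(p(p(p(a))), k(p(p(a)), p(0)))), f(p(f(p(p(p(0))), p(p(0)))), p(p(0))))  →  f(p(f(p(p(p(a))), p(p(0)))), f(p(f(p(p(p(0))), p(p(0)))), p(p(0))))   [R6 at 1.1.2]
3. f(p(f(p(p(p(a))), p(p(0)))), f(p(f(p(p(p(0))), p(p(0)))), p(p(0))))  →  f(p(p(p(a))), f(p(f(p(p(p(0))), p(p(0)))), p(p(0))))   [R3 at 1.1]
4. f(p(p(p(a))), f(p(f(p(p(p(0))), p(p(0)))), p(p(0))))  →  f(p(p(p(a))), f(p(p(p(0))), p(p(0))))   [R3 at 2]
5. f(p(p(p(a))), f(p(p(p(0))), p(p(0))))  →  f(p(p(p(a))), p(p(0)))   [R3 at 2]
6. f(p(p(p(a))), p(p(0)))  →  p(p(a))   [R3 at ε]

p(p(a))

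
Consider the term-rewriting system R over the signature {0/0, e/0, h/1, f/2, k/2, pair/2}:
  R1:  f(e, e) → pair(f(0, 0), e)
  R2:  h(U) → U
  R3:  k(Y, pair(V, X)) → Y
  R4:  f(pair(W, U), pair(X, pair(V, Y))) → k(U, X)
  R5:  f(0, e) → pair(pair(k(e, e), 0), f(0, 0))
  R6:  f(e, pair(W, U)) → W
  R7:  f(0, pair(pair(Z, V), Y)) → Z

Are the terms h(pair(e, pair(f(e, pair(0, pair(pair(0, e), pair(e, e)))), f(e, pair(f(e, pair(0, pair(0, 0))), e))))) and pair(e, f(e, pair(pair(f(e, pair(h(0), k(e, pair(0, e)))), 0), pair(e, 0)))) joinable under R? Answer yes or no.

yes — NF(t₁) = pair(e, pair(0, 0)), NF(t₂) = pair(e, pair(0, 0))

Reduce t₁ = h(pair(e, pair(f(e, pair(0, pair(pair(0, e), pair(e, e)))), f(e, pair(f(e, pair(0, pair(0, 0))), e))))):
1. h(pair(e, pair(f(e, pair(0, pair(pair(0, e), pair(e, e)))), f(e, pair(f(e, pair(0, pair(0, 0))), e)))))  →  pair(e, pair(f(e, pair(0, pair(pair(0, e), pair(e, e)))), f(e, pair(f(e, pair(0, pair(0, 0))), e))))   [R2 at ε]
2. pair(e, pair(f(e, pair(0, pair(pair(0, e), pair(e, e)))), f(e, pair(f(e, pair(0, pair(0, 0))), e))))  →  pair(e, pair(0, f(e, pair(f(e, pair(0, pair(0, 0))), e))))   [R6 at 2.1]
3. pair(e, pair(0, f(e, pair(f(e, pair(0, pair(0, 0))), e))))  →  pair(e, pair(0, f(e, pair(0, pair(0, 0)))))   [R6 at 2.2]
4. pair(e, pair(0, f(e, pair(0, pair(0, 0)))))  →  pair(e, pair(0, 0))   [R6 at 2.2]

Reduce t₂ = pair(e, f(e, pair(pair(f(e, pair(h(0), k(e, pair(0, e)))), 0), pair(e, 0)))):
1. pair(e, f(e, pair(pair(f(e, pair(h(0), k(e, pair(0, e)))), 0), pair(e, 0))))  →  pair(e, pair(f(e, pair(h(0), k(e, pair(0, e)))), 0))   [R6 at 2]
2. pair(e, pair(f(e, pair(h(0), k(e, pair(0, e)))), 0))  →  pair(e, pair(h(0), 0))   [R6 at 2.1]
3. pair(e, pair(h(0), 0))  →  pair(e, pair(0, 0))   [R2 at 2.1]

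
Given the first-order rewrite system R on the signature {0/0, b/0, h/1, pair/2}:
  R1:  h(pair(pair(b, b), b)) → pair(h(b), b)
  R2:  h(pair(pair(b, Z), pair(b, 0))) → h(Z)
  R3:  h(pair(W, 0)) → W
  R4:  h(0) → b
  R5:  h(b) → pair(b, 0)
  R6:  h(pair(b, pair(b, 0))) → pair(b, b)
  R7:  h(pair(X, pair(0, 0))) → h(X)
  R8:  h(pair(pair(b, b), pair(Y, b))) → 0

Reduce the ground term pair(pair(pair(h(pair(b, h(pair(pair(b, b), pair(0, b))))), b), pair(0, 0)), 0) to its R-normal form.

pair(pair(pair(b, b), pair(0, 0)), 0)

1. pair(pair(pair(h(pair(b, h(pair(pair(b, b), pair(0, b))))), b), pair(0, 0)), 0)  →  pair(pair(pair(h(pair(b, 0)), b), pair(0, 0)), 0)   [R8 at 1.1.1.1.2]
2. pair(pair(pair(h(pair(b, 0)), b), pair(0, 0)), 0)  →  pair(pair(pair(b, b), pair(0, 0)), 0)   [R3 at 1.1.1]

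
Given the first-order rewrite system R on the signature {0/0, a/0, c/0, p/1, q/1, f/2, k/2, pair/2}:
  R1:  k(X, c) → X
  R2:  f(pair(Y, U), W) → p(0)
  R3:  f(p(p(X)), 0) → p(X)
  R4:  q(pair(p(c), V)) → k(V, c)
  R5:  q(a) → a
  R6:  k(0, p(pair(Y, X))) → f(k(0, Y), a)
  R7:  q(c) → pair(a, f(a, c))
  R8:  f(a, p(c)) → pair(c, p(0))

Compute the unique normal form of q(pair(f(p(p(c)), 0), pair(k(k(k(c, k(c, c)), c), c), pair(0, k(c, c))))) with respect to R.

pair(c, pair(0, c))

1. q(pair(f(p(p(c)), 0), pair(k(k(k(c, k(c, c)), c), c), pair(0, k(c, c)))))  →  q(pair(p(c), pair(k(k(k(c, k(c, c)), c), c), pair(0, k(c, c)))))   [R3 at 1.1]
2. q(pair(p(c), pair(k(k(k(c, k(c, c)), c), c), pair(0, k(c, c)))))  →  k(pair(k(k(k(c, k(c, c)), c), c), pair(0, k(c, c))), c)   [R4 at ε]
3. k(pair(k(k(k(c, k(c, c)), c), c), pair(0, k(c, c))), c)  →  pair(k(k(k(c, k(c, c)), c), c), pair(0, k(c, c)))   [R1 at ε]
4. pair(k(k(k(c, k(c, c)), c), c), pair(0, k(c, c)))  →  pair(k(k(c, k(c, c)), c), pair(0, k(c, c)))   [R1 at 1]
5. pair(k(k(c, k(c, c)), c), pair(0, k(c, c)))  →  pair(k(c, k(c, c)), pair(0, k(c, c)))   [R1 at 1]
6. pair(k(c, k(c, c)), pair(0, k(c, c)))  →  pair(k(c, c), pair(0, k(c, c)))   [R1 at 1.2]
7. pair(k(c, c), pair(0, k(c, c)))  →  pair(c, pair(0, k(c, c)))   [R1 at 1]
8. pair(c, pair(0, k(c, c)))  →  pair(c, pair(0, c))   [R1 at 2.2]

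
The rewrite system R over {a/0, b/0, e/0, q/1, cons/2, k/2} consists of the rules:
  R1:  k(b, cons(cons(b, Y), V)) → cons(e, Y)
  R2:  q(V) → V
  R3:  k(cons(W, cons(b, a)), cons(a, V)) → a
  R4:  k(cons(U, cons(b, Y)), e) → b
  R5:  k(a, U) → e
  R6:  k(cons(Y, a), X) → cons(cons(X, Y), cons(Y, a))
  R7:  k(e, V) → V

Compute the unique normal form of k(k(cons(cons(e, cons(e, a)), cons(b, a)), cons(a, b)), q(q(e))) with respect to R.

1. k(k(cons(cons(e, cons(e, a)), cons(b, a)), cons(a, b)), q(q(e)))  →  k(a, q(q(e)))   [R3 at 1]
2. k(a, q(q(e)))  →  e   [R5 at ε]

e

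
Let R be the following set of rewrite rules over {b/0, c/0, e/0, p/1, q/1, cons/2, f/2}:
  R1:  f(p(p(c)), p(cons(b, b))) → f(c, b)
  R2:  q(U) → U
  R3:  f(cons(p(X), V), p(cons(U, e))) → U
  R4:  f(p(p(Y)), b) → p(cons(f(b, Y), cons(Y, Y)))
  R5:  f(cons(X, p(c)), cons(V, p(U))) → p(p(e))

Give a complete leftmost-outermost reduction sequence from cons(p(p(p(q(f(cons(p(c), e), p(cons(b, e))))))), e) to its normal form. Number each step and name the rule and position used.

1. cons(p(p(p(q(f(cons(p(c), e), p(cons(b, e))))))), e)  →  cons(p(p(p(f(cons(p(c), e), p(cons(b, e)))))), e)   [R2 at 1.1.1.1]
2. cons(p(p(p(f(cons(p(c), e), p(cons(b, e)))))), e)  →  cons(p(p(p(b))), e)   [R3 at 1.1.1.1]

cons(p(p(p(b))), e)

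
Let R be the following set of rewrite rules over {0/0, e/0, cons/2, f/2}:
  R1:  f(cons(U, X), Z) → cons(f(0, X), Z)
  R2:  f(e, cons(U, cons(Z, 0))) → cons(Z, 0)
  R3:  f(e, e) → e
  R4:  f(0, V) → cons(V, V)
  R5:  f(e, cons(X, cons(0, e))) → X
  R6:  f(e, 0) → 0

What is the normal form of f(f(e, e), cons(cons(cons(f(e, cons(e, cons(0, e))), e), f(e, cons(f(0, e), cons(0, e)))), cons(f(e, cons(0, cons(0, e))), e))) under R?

cons(cons(e, e), cons(e, e))

1. f(f(e, e), cons(cons(cons(f(e, cons(e, cons(0, e))), e), f(e, cons(f(0, e), cons(0, e)))), cons(f(e, cons(0, cons(0, e))), e)))  →  f(e, cons(cons(cons(f(e, cons(e, cons(0, e))), e), f(e, cons(f(0, e), cons(0, e)))), cons(f(e, cons(0, cons(0, e))), e)))   [R3 at 1]
2. f(e, cons(cons(cons(f(e, cons(e, cons(0, e))), e), f(e, cons(f(0, e), cons(0, e)))), cons(f(e, cons(0, cons(0, e))), e)))  →  f(e, cons(cons(cons(e, e), f(e, cons(f(0, e), cons(0, e)))), cons(f(e, cons(0, cons(0, e))), e)))   [R5 at 2.1.1.1]
3. f(e, cons(cons(cons(e, e), f(e, cons(f(0, e), cons(0, e)))), cons(f(e, cons(0, cons(0, e))), e)))  →  f(e, cons(cons(cons(e, e), f(0, e)), cons(f(e, cons(0, cons(0, e))), e)))   [R5 at 2.1.2]
4. f(e, cons(cons(cons(e, e), f(0, e)), cons(f(e, cons(0, cons(0, e))), e)))  →  f(e, cons(cons(cons(e, e), cons(e, e)), cons(f(e, cons(0, cons(0, e))), e)))   [R4 at 2.1.2]
5. f(e, cons(cons(cons(e, e), cons(e, e)), cons(f(e, cons(0, cons(0, e))), e)))  →  f(e, cons(cons(cons(e, e), cons(e, e)), cons(0, e)))   [R5 at 2.2.1]
6. f(e, cons(cons(cons(e, e), cons(e, e)), cons(0, e)))  →  cons(cons(e, e), cons(e, e))   [R5 at ε]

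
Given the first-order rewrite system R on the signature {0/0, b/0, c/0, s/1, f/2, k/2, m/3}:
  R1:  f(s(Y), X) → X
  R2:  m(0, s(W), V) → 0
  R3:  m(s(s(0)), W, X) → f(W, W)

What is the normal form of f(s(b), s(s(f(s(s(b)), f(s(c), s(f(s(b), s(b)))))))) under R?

s(s(s(s(b))))

1. f(s(b), s(s(f(s(s(b)), f(s(c), s(f(s(b), s(b))))))))  →  s(s(f(s(s(b)), f(s(c), s(f(s(b), s(b)))))))   [R1 at ε]
2. s(s(f(s(s(b)), f(s(c), s(f(s(b), s(b)))))))  →  s(s(f(s(c), s(f(s(b), s(b))))))   [R1 at 1.1]
3. s(s(f(s(c), s(f(s(b), s(b))))))  →  s(s(s(f(s(b), s(b)))))   [R1 at 1.1]
4. s(s(s(f(s(b), s(b)))))  →  s(s(s(s(b))))   [R1 at 1.1.1]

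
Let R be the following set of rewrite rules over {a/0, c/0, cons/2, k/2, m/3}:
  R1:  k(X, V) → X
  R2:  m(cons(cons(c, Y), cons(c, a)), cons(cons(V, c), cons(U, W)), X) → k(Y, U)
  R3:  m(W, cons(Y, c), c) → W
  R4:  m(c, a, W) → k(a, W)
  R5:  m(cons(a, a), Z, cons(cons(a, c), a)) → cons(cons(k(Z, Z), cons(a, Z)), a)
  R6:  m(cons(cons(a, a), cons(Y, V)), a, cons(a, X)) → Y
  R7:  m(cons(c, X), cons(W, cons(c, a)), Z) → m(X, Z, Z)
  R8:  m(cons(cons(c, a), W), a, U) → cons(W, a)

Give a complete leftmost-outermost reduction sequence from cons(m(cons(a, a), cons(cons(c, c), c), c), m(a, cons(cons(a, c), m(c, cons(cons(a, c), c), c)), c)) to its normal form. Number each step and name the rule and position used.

cons(cons(a, a), a)

1. cons(m(cons(a, a), cons(cons(c, c), c), c), m(a, cons(cons(a, c), m(c, cons(cons(a, c), c), c)), c))  →  cons(cons(a, a), m(a, cons(cons(a, c), m(c, cons(cons(a, c), c), c)), c))   [R3 at 1]
2. cons(cons(a, a), m(a, cons(cons(a, c), m(c, cons(cons(a, c), c), c)), c))  →  cons(cons(a, a), m(a, cons(cons(a, c), c), c))   [R3 at 2.2.2]
3. cons(cons(a, a), m(a, cons(cons(a, c), c), c))  →  cons(cons(a, a), a)   [R3 at 2]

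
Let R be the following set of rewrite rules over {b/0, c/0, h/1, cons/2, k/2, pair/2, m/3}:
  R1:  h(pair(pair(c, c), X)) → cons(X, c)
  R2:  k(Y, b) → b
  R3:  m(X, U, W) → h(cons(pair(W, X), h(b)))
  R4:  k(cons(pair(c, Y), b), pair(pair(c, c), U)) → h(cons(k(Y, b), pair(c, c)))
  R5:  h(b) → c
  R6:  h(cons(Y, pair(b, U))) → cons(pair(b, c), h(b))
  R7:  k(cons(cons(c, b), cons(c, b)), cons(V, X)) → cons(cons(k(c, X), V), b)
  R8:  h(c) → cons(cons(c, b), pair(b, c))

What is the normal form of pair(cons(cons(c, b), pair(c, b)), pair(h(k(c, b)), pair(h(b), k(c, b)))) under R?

pair(cons(cons(c, b), pair(c, b)), pair(c, pair(c, b)))

1. pair(cons(cons(c, b), pair(c, b)), pair(h(k(c, b)), pair(h(b), k(c, b))))  →  pair(cons(cons(c, b), pair(c, b)), pair(h(b), pair(h(b), k(c, b))))   [R2 at 2.1.1]
2. pair(cons(cons(c, b), pair(c, b)), pair(h(b), pair(h(b), k(c, b))))  →  pair(cons(cons(c, b), pair(c, b)), pair(c, pair(h(b), k(c, b))))   [R5 at 2.1]
3. pair(cons(cons(c, b), pair(c, b)), pair(c, pair(h(b), k(c, b))))  →  pair(cons(cons(c, b), pair(c, b)), pair(c, pair(c, k(c, b))))   [R5 at 2.2.1]
4. pair(cons(cons(c, b), pair(c, b)), pair(c, pair(c, k(c, b))))  →  pair(cons(cons(c, b), pair(c, b)), pair(c, pair(c, b)))   [R2 at 2.2.2]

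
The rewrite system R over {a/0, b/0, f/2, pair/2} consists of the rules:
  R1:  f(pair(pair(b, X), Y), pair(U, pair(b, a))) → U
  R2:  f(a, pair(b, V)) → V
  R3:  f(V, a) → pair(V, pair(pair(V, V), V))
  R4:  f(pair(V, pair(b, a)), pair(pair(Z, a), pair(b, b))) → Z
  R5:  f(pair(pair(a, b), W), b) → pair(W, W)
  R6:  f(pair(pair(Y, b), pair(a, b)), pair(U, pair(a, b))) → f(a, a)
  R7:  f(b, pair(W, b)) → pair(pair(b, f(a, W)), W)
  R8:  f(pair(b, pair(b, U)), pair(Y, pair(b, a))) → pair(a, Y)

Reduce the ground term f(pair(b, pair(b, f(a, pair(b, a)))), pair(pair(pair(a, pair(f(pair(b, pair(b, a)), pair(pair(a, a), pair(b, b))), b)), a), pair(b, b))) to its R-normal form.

1. f(pair(b, pair(b, f(a, pair(b, a)))), pair(pair(pair(a, pair(f(pair(b, pair(b, a)), pair(pair(a, a), pair(b, b))), b)), a), pair(b, b)))  →  f(pair(b, pair(b, a)), pair(pair(pair(a, pair(f(pair(b, pair(b, a)), pair(pair(a, a), pair(b, b))), b)), a), pair(b, b)))   [R2 at 1.2.2]
2. f(pair(b, pair(b, a)), pair(pair(pair(a, pair(f(pair(b, pair(b, a)), pair(pair(a, a), pair(b, b))), b)), a), pair(b, b)))  →  pair(a, pair(f(pair(b, pair(b, a)), pair(pair(a, a), pair(b, b))), b))   [R4 at ε]
3. pair(a, pair(f(pair(b, pair(b, a)), pair(pair(a, a), pair(b, b))), b))  →  pair(a, pair(a, b))   [R4 at 2.1]

pair(a, pair(a, b))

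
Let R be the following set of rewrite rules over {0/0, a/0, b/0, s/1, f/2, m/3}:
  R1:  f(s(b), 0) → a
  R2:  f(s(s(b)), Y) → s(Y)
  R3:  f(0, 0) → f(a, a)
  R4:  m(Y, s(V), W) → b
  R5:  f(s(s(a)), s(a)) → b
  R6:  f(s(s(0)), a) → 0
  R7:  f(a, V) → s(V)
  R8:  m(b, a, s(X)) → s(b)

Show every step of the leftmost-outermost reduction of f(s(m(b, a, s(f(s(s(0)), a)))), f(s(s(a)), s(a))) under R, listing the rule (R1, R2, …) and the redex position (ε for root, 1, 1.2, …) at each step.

1. f(s(m(b, a, s(f(s(s(0)), a)))), f(s(s(a)), s(a)))  →  f(s(s(b)), f(s(s(a)), s(a)))   [R8 at 1.1]
2. f(s(s(b)), f(s(s(a)), s(a)))  →  s(f(s(s(a)), s(a)))   [R2 at ε]
3. s(f(s(s(a)), s(a)))  →  s(b)   [R5 at 1]

s(b)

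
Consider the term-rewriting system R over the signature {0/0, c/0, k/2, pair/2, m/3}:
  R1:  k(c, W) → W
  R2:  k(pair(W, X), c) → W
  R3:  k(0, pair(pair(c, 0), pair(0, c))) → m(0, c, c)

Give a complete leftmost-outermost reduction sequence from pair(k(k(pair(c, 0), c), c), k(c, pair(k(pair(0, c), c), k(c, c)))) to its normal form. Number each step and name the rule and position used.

pair(c, pair(0, c))

1. pair(k(k(pair(c, 0), c), c), k(c, pair(k(pair(0, c), c), k(c, c))))  →  pair(k(c, c), k(c, pair(k(pair(0, c), c), k(c, c))))   [R2 at 1.1]
2. pair(k(c, c), k(c, pair(k(pair(0, c), c), k(c, c))))  →  pair(c, k(c, pair(k(pair(0, c), c), k(c, c))))   [R1 at 1]
3. pair(c, k(c, pair(k(pair(0, c), c), k(c, c))))  →  pair(c, pair(k(pair(0, c), c), k(c, c)))   [R1 at 2]
4. pair(c, pair(k(pair(0, c), c), k(c, c)))  →  pair(c, pair(0, k(c, c)))   [R2 at 2.1]
5. pair(c, pair(0, k(c, c)))  →  pair(c, pair(0, c))   [R1 at 2.2]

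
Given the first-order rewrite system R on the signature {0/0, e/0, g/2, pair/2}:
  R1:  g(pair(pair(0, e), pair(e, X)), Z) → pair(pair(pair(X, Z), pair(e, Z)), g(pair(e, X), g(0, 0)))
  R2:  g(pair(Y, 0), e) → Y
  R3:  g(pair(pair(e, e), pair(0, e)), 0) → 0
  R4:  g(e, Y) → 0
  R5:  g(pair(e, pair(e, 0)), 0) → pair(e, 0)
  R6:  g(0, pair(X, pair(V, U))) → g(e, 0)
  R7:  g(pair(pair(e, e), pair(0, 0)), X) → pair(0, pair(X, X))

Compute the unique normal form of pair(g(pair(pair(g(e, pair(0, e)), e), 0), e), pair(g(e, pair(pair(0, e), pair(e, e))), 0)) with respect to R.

pair(pair(0, e), pair(0, 0))

1. pair(g(pair(pair(g(e, pair(0, e)), e), 0), e), pair(g(e, pair(pair(0, e), pair(e, e))), 0))  →  pair(pair(g(e, pair(0, e)), e), pair(g(e, pair(pair(0, e), pair(e, e))), 0))   [R2 at 1]
2. pair(pair(g(e, pair(0, e)), e), pair(g(e, pair(pair(0, e), pair(e, e))), 0))  →  pair(pair(0, e), pair(g(e, pair(pair(0, e), pair(e, e))), 0))   [R4 at 1.1]
3. pair(pair(0, e), pair(g(e, pair(pair(0, e), pair(e, e))), 0))  →  pair(pair(0, e), pair(0, 0))   [R4 at 2.1]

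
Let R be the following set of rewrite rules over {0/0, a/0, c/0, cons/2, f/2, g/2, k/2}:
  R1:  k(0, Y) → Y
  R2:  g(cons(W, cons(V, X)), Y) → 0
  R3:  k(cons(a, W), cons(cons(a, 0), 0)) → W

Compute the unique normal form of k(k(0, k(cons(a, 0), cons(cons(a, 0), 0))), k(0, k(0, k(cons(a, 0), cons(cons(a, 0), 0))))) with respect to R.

0

1. k(k(0, k(cons(a, 0), cons(cons(a, 0), 0))), k(0, k(0, k(cons(a, 0), cons(cons(a, 0), 0)))))  →  k(k(cons(a, 0), cons(cons(a, 0), 0)), k(0, k(0, k(cons(a, 0), cons(cons(a, 0), 0)))))   [R1 at 1]
2. k(k(cons(a, 0), cons(cons(a, 0), 0)), k(0, k(0, k(cons(a, 0), cons(cons(a, 0), 0)))))  →  k(0, k(0, k(0, k(cons(a, 0), cons(cons(a, 0), 0)))))   [R3 at 1]
3. k(0, k(0, k(0, k(cons(a, 0), cons(cons(a, 0), 0)))))  →  k(0, k(0, k(cons(a, 0), cons(cons(a, 0), 0))))   [R1 at ε]
4. k(0, k(0, k(cons(a, 0), cons(cons(a, 0), 0))))  →  k(0, k(cons(a, 0), cons(cons(a, 0), 0)))   [R1 at ε]
5. k(0, k(cons(a, 0), cons(cons(a, 0), 0)))  →  k(cons(a, 0), cons(cons(a, 0), 0))   [R1 at ε]
6. k(cons(a, 0), cons(cons(a, 0), 0))  →  0   [R3 at ε]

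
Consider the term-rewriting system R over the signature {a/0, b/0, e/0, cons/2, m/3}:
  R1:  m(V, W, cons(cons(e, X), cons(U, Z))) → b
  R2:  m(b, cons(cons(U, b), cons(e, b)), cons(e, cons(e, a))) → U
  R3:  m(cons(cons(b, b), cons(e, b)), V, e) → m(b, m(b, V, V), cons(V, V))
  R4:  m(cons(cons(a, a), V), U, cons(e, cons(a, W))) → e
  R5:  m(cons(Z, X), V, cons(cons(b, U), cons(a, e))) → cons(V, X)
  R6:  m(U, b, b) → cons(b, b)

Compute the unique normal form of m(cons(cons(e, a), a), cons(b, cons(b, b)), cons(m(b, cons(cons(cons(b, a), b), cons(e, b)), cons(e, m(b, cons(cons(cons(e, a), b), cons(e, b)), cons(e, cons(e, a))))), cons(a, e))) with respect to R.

1. m(cons(cons(e, a), a), cons(b, cons(b, b)), cons(m(b, cons(cons(cons(b, a), b), cons(e, b)), cons(e, m(b, cons(cons(cons(e, a), b), cons(e, b)), cons(e, cons(e, a))))), cons(a, e)))  →  m(cons(cons(e, a), a), cons(b, cons(b, b)), cons(m(b, cons(cons(cons(b, a), b), cons(e, b)), cons(e, cons(e, a))), cons(a, e)))   [R2 at 3.1.3.2]
2. m(cons(cons(e, a), a), cons(b, cons(b, b)), cons(m(b, cons(cons(cons(b, a), b), cons(e, b)), cons(e, cons(e, a))), cons(a, e)))  →  m(cons(cons(e, a), a), cons(b, cons(b, b)), cons(cons(b, a), cons(a, e)))   [R2 at 3.1]
3. m(cons(cons(e, a), a), cons(b, cons(b, b)), cons(cons(b, a), cons(a, e)))  →  cons(cons(b, cons(b, b)), a)   [R5 at ε]

cons(cons(b, cons(b, b)), a)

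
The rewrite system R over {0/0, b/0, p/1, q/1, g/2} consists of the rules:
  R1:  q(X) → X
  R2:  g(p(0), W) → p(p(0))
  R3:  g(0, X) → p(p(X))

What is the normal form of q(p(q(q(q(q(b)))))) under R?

p(b)

1. q(p(q(q(q(q(b))))))  →  p(q(q(q(q(b)))))   [R1 at ε]
2. p(q(q(q(q(b)))))  →  p(q(q(q(b))))   [R1 at 1]
3. p(q(q(q(b))))  →  p(q(q(b)))   [R1 at 1]
4. p(q(q(b)))  →  p(q(b))   [R1 at 1]
5. p(q(b))  →  p(b)   [R1 at 1]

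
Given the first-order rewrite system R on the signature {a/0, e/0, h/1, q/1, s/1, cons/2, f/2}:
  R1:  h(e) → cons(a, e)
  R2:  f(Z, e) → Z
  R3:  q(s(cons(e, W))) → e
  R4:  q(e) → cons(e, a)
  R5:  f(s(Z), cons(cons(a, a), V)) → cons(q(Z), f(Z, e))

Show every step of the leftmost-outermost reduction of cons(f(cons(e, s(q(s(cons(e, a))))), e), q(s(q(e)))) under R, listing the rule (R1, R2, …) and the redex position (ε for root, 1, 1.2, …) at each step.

cons(cons(e, s(e)), e)

1. cons(f(cons(e, s(q(s(cons(e, a))))), e), q(s(q(e))))  →  cons(cons(e, s(q(s(cons(e, a))))), q(s(q(e))))   [R2 at 1]
2. cons(cons(e, s(q(s(cons(e, a))))), q(s(q(e))))  →  cons(cons(e, s(e)), q(s(q(e))))   [R3 at 1.2.1]
3. cons(cons(e, s(e)), q(s(q(e))))  →  cons(cons(e, s(e)), q(s(cons(e, a))))   [R4 at 2.1.1]
4. cons(cons(e, s(e)), q(s(cons(e, a))))  →  cons(cons(e, s(e)), e)   [R3 at 2]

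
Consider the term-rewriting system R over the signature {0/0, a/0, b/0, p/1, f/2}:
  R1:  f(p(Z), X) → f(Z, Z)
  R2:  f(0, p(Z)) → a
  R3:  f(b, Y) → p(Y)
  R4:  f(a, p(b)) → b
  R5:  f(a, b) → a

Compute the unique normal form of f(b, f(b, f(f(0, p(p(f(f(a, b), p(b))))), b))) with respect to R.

p(p(a))

1. f(b, f(b, f(f(0, p(p(f(f(a, b), p(b))))), b)))  →  p(f(b, f(f(0, p(p(f(f(a, b), p(b))))), b)))   [R3 at ε]
2. p(f(b, f(f(0, p(p(f(f(a, b), p(b))))), b)))  →  p(p(f(f(0, p(p(f(f(a, b), p(b))))), b)))   [R3 at 1]
3. p(p(f(f(0, p(p(f(f(a, b), p(b))))), b)))  →  p(p(f(a, b)))   [R2 at 1.1.1]
4. p(p(f(a, b)))  →  p(p(a))   [R5 at 1.1]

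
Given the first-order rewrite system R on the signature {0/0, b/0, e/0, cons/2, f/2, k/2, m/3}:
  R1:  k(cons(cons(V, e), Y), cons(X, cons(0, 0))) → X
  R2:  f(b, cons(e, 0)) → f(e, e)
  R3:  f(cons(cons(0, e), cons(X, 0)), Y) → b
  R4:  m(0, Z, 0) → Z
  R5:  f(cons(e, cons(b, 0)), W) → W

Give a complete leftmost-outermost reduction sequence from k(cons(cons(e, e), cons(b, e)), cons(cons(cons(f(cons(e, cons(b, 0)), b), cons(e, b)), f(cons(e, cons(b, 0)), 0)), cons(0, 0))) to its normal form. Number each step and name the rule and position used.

1. k(cons(cons(e, e), cons(b, e)), cons(cons(cons(f(cons(e, cons(b, 0)), b), cons(e, b)), f(cons(e, cons(b, 0)), 0)), cons(0, 0)))  →  cons(cons(f(cons(e, cons(b, 0)), b), cons(e, b)), f(cons(e, cons(b, 0)), 0))   [R1 at ε]
2. cons(cons(f(cons(e, cons(b, 0)), b), cons(e, b)), f(cons(e, cons(b, 0)), 0))  →  cons(cons(b, cons(e, b)), f(cons(e, cons(b, 0)), 0))   [R5 at 1.1]
3. cons(cons(b, cons(e, b)), f(cons(e, cons(b, 0)), 0))  →  cons(cons(b, cons(e, b)), 0)   [R5 at 2]

cons(cons(b, cons(e, b)), 0)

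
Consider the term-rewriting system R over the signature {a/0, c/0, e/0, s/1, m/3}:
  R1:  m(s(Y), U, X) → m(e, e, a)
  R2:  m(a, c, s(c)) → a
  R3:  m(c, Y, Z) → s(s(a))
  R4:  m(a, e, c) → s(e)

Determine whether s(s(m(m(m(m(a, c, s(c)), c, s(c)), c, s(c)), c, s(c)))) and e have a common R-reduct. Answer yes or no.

Reduce t₁ = s(s(m(m(m(m(a, c, s(c)), c, s(c)), c, s(c)), c, s(c)))):
1. s(s(m(m(m(m(a, c, s(c)), c, s(c)), c, s(c)), c, s(c))))  →  s(s(m(m(m(a, c, s(c)), c, s(c)), c, s(c))))   [R2 at 1.1.1.1.1]
2. s(s(m(m(m(a, c, s(c)), c, s(c)), c, s(c))))  →  s(s(m(m(a, c, s(c)), c, s(c))))   [R2 at 1.1.1.1]
3. s(s(m(m(a, c, s(c)), c, s(c))))  →  s(s(m(a, c, s(c))))   [R2 at 1.1.1]
4. s(s(m(a, c, s(c))))  →  s(s(a))   [R2 at 1.1]

Reduce t₂ = e:

no — NF(t₁) = s(s(a)), NF(t₂) = e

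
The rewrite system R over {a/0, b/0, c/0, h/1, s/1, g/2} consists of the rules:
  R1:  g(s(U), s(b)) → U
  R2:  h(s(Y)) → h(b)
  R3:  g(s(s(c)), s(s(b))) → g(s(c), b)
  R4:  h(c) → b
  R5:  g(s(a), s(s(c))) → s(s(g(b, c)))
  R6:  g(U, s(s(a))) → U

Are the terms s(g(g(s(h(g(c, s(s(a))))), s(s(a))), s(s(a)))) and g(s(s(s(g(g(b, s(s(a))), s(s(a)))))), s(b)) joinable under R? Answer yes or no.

Reduce t₁ = s(g(g(s(h(g(c, s(s(a))))), s(s(a))), s(s(a)))):
1. s(g(g(s(h(g(c, s(s(a))))), s(s(a))), s(s(a))))  →  s(g(s(h(g(c, s(s(a))))), s(s(a))))   [R6 at 1]
2. s(g(s(h(g(c, s(s(a))))), s(s(a))))  →  s(s(h(g(c, s(s(a))))))   [R6 at 1]
3. s(s(h(g(c, s(s(a))))))  →  s(s(h(c)))   [R6 at 1.1.1]
4. s(s(h(c)))  →  s(s(b))   [R4 at 1.1]

Reduce t₂ = g(s(s(s(g(g(b, s(s(a))), s(s(a)))))), s(b)):
1. g(s(s(s(g(g(b, s(s(a))), s(s(a)))))), s(b))  →  s(s(g(g(b, s(s(a))), s(s(a)))))   [R1 at ε]
2. s(s(g(g(b, s(s(a))), s(s(a)))))  →  s(s(g(b, s(s(a)))))   [R6 at 1.1]
3. s(s(g(b, s(s(a)))))  →  s(s(b))   [R6 at 1.1]

yes — NF(t₁) = s(s(b)), NF(t₂) = s(s(b))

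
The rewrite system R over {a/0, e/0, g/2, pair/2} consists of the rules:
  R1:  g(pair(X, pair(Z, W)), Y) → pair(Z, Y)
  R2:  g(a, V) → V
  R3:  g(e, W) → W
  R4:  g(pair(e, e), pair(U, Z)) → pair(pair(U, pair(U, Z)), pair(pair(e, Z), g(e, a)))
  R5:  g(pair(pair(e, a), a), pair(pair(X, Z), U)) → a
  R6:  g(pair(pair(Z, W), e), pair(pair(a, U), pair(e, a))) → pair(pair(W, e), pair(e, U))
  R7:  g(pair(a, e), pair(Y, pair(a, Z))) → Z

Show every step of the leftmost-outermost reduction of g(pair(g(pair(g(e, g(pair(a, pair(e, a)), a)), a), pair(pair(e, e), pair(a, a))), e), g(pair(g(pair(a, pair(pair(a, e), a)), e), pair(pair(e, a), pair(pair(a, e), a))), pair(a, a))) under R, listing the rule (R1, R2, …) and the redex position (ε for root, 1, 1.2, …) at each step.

a

1. g(pair(g(pair(g(e, g(pair(a, pair(e, a)), a)), a), pair(pair(e, e), pair(a, a))), e), g(pair(g(pair(a, pair(pair(a, e), a)), e), pair(pair(e, a), pair(pair(a, e), a))), pair(a, a)))  →  g(pair(g(pair(g(pair(a, pair(e, a)), a), a), pair(pair(e, e), pair(a, a))), e), g(pair(g(pair(a, pair(pair(a, e), a)), e), pair(pair(e, a), pair(pair(a, e), a))), pair(a, a)))   [R3 at 1.1.1.1]
2. g(pair(g(pair(g(pair(a, pair(e, a)), a), a), pair(pair(e, e), pair(a, a))), e), g(pair(g(pair(a, pair(pair(a, e), a)), e), pair(pair(e, a), pair(pair(a, e), a))), pair(a, a)))  →  g(pair(g(pair(pair(e, a), a), pair(pair(e, e), pair(a, a))), e), g(pair(g(pair(a, pair(pair(a, e), a)), e), pair(pair(e, a), pair(pair(a, e), a))), pair(a, a)))   [R1 at 1.1.1.1]
3. g(pair(g(pair(pair(e, a), a), pair(pair(e, e), pair(a, a))), e), g(pair(g(pair(a, pair(pair(a, e), a)), e), pair(pair(e, a), pair(pair(a, e), a))), pair(a, a)))  →  g(pair(a, e), g(pair(g(pair(a, pair(pair(a, e), a)), e), pair(pair(e, a), pair(pair(a, e), a))), pair(a, a)))   [R5 at 1.1]
4. g(pair(a, e), g(pair(g(pair(a, pair(pair(a, e), a)), e), pair(pair(e, a), pair(pair(a, e), a))), pair(a, a)))  →  g(pair(a, e), pair(pair(e, a), pair(a, a)))   [R1 at 2]
5. g(pair(a, e), pair(pair(e, a), pair(a, a)))  →  a   [R7 at ε]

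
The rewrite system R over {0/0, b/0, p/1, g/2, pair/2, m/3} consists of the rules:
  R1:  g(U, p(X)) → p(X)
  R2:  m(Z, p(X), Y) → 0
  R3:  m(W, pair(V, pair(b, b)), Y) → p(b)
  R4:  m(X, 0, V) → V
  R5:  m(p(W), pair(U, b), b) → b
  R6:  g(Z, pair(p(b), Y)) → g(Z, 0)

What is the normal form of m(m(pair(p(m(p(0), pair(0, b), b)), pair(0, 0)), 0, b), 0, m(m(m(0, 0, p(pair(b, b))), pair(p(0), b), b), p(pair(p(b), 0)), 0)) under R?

0

1. m(m(pair(p(m(p(0), pair(0, b), b)), pair(0, 0)), 0, b), 0, m(m(m(0, 0, p(pair(b, b))), pair(p(0), b), b), p(pair(p(b), 0)), 0))  →  m(m(m(0, 0, p(pair(b, b))), pair(p(0), b), b), p(pair(p(b), 0)), 0)   [R4 at ε]
2. m(m(m(0, 0, p(pair(b, b))), pair(p(0), b), b), p(pair(p(b), 0)), 0)  →  0   [R2 at ε]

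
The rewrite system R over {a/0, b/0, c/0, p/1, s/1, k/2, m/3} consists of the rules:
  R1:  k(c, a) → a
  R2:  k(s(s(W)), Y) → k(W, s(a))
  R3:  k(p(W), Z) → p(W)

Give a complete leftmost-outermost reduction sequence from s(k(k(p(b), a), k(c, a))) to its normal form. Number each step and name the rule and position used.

1. s(k(k(p(b), a), k(c, a)))  →  s(k(p(b), k(c, a)))   [R3 at 1.1]
2. s(k(p(b), k(c, a)))  →  s(p(b))   [R3 at 1]

s(p(b))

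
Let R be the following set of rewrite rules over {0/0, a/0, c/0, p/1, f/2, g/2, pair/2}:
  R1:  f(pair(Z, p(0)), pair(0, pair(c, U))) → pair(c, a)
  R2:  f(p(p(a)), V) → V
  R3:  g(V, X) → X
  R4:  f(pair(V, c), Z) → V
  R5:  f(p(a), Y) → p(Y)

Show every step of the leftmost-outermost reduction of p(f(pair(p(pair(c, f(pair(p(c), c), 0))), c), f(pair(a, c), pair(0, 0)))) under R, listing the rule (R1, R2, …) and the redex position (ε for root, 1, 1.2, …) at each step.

1. p(f(pair(p(pair(c, f(pair(p(c), c), 0))), c), f(pair(a, c), pair(0, 0))))  →  p(p(pair(c, f(pair(p(c), c), 0))))   [R4 at 1]
2. p(p(pair(c, f(pair(p(c), c), 0))))  →  p(p(pair(c, p(c))))   [R4 at 1.1.2]

p(p(pair(c, p(c))))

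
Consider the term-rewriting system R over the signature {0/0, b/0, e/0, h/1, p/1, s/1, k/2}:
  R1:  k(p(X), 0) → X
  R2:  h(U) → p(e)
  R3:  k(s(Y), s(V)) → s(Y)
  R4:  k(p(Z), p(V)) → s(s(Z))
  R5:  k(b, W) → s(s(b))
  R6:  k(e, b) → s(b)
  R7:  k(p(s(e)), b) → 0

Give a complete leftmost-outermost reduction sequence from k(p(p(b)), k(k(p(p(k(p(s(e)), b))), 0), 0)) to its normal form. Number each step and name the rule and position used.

p(b)

1. k(p(p(b)), k(k(p(p(k(p(s(e)), b))), 0), 0))  →  k(p(p(b)), k(p(k(p(s(e)), b)), 0))   [R1 at 2.1]
2. k(p(p(b)), k(p(k(p(s(e)), b)), 0))  →  k(p(p(b)), k(p(s(e)), b))   [R1 at 2]
3. k(p(p(b)), k(p(s(e)), b))  →  k(p(p(b)), 0)   [R7 at 2]
4. k(p(p(b)), 0)  →  p(b)   [R1 at ε]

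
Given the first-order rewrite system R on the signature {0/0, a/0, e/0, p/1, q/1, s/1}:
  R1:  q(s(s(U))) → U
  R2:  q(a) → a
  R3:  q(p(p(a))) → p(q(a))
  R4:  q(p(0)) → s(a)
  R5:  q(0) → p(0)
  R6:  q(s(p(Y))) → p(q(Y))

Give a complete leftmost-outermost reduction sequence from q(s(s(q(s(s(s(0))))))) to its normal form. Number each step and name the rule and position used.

s(0)

1. q(s(s(q(s(s(s(0)))))))  →  q(s(s(s(0))))   [R1 at ε]
2. q(s(s(s(0))))  →  s(0)   [R1 at ε]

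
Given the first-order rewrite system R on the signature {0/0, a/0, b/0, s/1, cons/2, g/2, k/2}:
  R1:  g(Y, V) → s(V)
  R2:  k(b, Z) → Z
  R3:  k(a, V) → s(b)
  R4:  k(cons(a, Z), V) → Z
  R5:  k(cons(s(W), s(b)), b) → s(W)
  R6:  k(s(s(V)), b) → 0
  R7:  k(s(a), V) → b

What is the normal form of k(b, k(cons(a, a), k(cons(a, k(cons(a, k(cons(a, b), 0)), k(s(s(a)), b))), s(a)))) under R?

1. k(b, k(cons(a, a), k(cons(a, k(cons(a, k(cons(a, b), 0)), k(s(s(a)), b))), s(a))))  →  k(cons(a, a), k(cons(a, k(cons(a, k(cons(a, b), 0)), k(s(s(a)), b))), s(a)))   [R2 at ε]
2. k(cons(a, a), k(cons(a, k(cons(a, k(cons(a, b), 0)), k(s(s(a)), b))), s(a)))  →  a   [R4 at ε]

a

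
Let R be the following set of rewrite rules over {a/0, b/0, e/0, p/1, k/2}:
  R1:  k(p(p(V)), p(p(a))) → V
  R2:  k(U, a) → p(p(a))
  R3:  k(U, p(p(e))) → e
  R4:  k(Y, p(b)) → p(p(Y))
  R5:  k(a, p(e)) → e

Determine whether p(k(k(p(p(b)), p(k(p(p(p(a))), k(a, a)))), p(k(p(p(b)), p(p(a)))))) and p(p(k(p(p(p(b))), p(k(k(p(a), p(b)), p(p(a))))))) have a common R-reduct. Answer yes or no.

yes — NF(t₁) = p(p(p(b))), NF(t₂) = p(p(p(b)))

Reduce t₁ = p(k(k(p(p(b)), p(k(p(p(p(a))), k(a, a)))), p(k(p(p(b)), p(p(a)))))):
1. p(k(k(p(p(b)), p(k(p(p(p(a))), k(a, a)))), p(k(p(p(b)), p(p(a))))))  →  p(k(k(p(p(b)), p(k(p(p(p(a))), p(p(a))))), p(k(p(p(b)), p(p(a))))))   [R2 at 1.1.2.1.2]
2. p(k(k(p(p(b)), p(k(p(p(p(a))), p(p(a))))), p(k(p(p(b)), p(p(a))))))  →  p(k(k(p(p(b)), p(p(a))), p(k(p(p(b)), p(p(a))))))   [R1 at 1.1.2.1]
3. p(k(k(p(p(b)), p(p(a))), p(k(p(p(b)), p(p(a))))))  →  p(k(b, p(k(p(p(b)), p(p(a))))))   [R1 at 1.1]
4. p(k(b, p(k(p(p(b)), p(p(a))))))  →  p(k(b, p(b)))   [R1 at 1.2.1]
5. p(k(b, p(b)))  →  p(p(p(b)))   [R4 at 1]

Reduce t₂ = p(p(k(p(p(p(b))), p(k(k(p(a), p(b)), p(p(a))))))):
1. p(p(k(p(p(p(b))), p(k(k(p(a), p(b)), p(p(a)))))))  →  p(p(k(p(p(p(b))), p(k(p(p(p(a))), p(p(a)))))))   [R4 at 1.1.2.1.1]
2. p(p(k(p(p(p(b))), p(k(p(p(p(a))), p(p(a)))))))  →  p(p(k(p(p(p(b))), p(p(a)))))   [R1 at 1.1.2.1]
3. p(p(k(p(p(p(b))), p(p(a)))))  →  p(p(p(b)))   [R1 at 1.1]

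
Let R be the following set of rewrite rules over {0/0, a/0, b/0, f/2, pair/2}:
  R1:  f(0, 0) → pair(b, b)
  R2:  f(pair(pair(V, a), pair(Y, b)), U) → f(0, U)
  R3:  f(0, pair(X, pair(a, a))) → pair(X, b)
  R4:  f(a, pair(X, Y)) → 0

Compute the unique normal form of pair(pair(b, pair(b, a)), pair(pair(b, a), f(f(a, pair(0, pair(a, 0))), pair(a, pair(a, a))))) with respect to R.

pair(pair(b, pair(b, a)), pair(pair(b, a), pair(a, b)))

1. pair(pair(b, pair(b, a)), pair(pair(b, a), f(f(a, pair(0, pair(a, 0))), pair(a, pair(a, a)))))  →  pair(pair(b, pair(b, a)), pair(pair(b, a), f(0, pair(a, pair(a, a)))))   [R4 at 2.2.1]
2. pair(pair(b, pair(b, a)), pair(pair(b, a), f(0, pair(a, pair(a, a)))))  →  pair(pair(b, pair(b, a)), pair(pair(b, a), pair(a, b)))   [R3 at 2.2]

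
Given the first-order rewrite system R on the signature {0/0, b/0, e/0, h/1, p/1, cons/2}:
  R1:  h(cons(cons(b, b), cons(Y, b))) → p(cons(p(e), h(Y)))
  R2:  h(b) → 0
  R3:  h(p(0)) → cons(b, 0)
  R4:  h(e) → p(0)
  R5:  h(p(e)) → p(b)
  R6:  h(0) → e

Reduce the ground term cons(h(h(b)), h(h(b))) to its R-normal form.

1. cons(h(h(b)), h(h(b)))  →  cons(h(0), h(h(b)))   [R2 at 1.1]
2. cons(h(0), h(h(b)))  →  cons(e, h(h(b)))   [R6 at 1]
3. cons(e, h(h(b)))  →  cons(e, h(0))   [R2 at 2.1]
4. cons(e, h(0))  →  cons(e, e)   [R6 at 2]

cons(e, e)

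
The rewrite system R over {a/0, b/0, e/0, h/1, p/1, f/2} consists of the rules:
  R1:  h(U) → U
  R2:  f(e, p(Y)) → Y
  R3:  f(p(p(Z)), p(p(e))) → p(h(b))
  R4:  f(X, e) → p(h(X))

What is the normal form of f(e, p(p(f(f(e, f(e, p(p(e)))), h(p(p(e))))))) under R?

p(p(e))

1. f(e, p(p(f(f(e, f(e, p(p(e)))), h(p(p(e)))))))  →  p(f(f(e, f(e, p(p(e)))), h(p(p(e)))))   [R2 at ε]
2. p(f(f(e, f(e, p(p(e)))), h(p(p(e)))))  →  p(f(f(e, p(e)), h(p(p(e)))))   [R2 at 1.1.2]
3. p(f(f(e, p(e)), h(p(p(e)))))  →  p(f(e, h(p(p(e)))))   [R2 at 1.1]
4. p(f(e, h(p(p(e)))))  →  p(f(e, p(p(e))))   [R1 at 1.2]
5. p(f(e, p(p(e))))  →  p(p(e))   [R2 at 1]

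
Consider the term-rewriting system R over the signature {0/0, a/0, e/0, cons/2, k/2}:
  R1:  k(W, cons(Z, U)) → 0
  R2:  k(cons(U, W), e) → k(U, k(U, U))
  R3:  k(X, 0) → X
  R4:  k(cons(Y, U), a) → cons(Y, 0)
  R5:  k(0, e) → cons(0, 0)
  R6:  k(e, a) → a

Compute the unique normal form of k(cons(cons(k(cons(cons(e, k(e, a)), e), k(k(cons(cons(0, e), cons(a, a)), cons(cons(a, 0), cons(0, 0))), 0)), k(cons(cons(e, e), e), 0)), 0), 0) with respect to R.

1. k(cons(cons(k(cons(cons(e, k(e, a)), e), k(k(cons(cons(0, e), cons(a, a)), cons(cons(a, 0), cons(0, 0))), 0)), k(cons(cons(e, e), e), 0)), 0), 0)  →  cons(cons(k(cons(cons(e, k(e, a)), e), k(k(cons(cons(0, e), cons(a, a)), cons(cons(a, 0), cons(0, 0))), 0)), k(cons(cons(e, e), e), 0)), 0)   [R3 at ε]
2. cons(cons(k(cons(cons(e, k(e, a)), e), k(k(cons(cons(0, e), cons(a, a)), cons(cons(a, 0), cons(0, 0))), 0)), k(cons(cons(e, e), e), 0)), 0)  →  cons(cons(k(cons(cons(e, a), e), k(k(cons(cons(0, e), cons(a, a)), cons(cons(a, 0), cons(0, 0))), 0)), k(cons(cons(e, e), e), 0)), 0)   [R6 at 1.1.1.1.2]
3. cons(cons(k(cons(cons(e, a), e), k(k(cons(cons(0, e), cons(a, a)), cons(cons(a, 0), cons(0, 0))), 0)), k(cons(cons(e, e), e), 0)), 0)  →  cons(cons(k(cons(cons(e, a), e), k(cons(cons(0, e), cons(a, a)), cons(cons(a, 0), cons(0, 0)))), k(cons(cons(e, e), e), 0)), 0)   [R3 at 1.1.2]
4. cons(cons(k(cons(cons(e, a), e), k(cons(cons(0, e), cons(a, a)), cons(cons(a, 0), cons(0, 0)))), k(cons(cons(e, e), e), 0)), 0)  →  cons(cons(k(cons(cons(e, a), e), 0), k(cons(cons(e, e), e), 0)), 0)   [R1 at 1.1.2]
5. cons(cons(k(cons(cons(e, a), e), 0), k(cons(cons(e, e), e), 0)), 0)  →  cons(cons(cons(cons(e, a), e), k(cons(cons(e, e), e), 0)), 0)   [R3 at 1.1]
6. cons(cons(cons(cons(e, a), e), k(cons(cons(e, e), e), 0)), 0)  →  cons(cons(cons(cons(e, a), e), cons(cons(e, e), e)), 0)   [R3 at 1.2]

cons(cons(cons(cons(e, a), e), cons(cons(e, e), e)), 0)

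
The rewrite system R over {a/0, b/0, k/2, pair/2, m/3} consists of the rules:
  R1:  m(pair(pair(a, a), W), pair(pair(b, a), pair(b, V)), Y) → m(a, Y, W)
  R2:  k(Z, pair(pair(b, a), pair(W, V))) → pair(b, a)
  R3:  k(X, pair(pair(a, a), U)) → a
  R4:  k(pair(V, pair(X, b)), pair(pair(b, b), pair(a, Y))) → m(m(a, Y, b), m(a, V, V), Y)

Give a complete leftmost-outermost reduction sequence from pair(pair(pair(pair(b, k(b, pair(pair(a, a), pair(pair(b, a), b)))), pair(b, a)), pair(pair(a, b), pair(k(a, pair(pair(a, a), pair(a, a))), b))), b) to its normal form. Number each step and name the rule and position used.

1. pair(pair(pair(pair(b, k(b, pair(pair(a, a), pair(pair(b, a), b)))), pair(b, a)), pair(pair(a, b), pair(k(a, pair(pair(a, a), pair(a, a))), b))), b)  →  pair(pair(pair(pair(b, a), pair(b, a)), pair(pair(a, b), pair(k(a, pair(pair(a, a), pair(a, a))), b))), b)   [R3 at 1.1.1.2]
2. pair(pair(pair(pair(b, a), pair(b, a)), pair(pair(a, b), pair(k(a, pair(pair(a, a), pair(a, a))), b))), b)  →  pair(pair(pair(pair(b, a), pair(b, a)), pair(pair(a, b), pair(a, b))), b)   [R3 at 1.2.2.1]

pair(pair(pair(pair(b, a), pair(b, a)), pair(pair(a, b), pair(a, b))), b)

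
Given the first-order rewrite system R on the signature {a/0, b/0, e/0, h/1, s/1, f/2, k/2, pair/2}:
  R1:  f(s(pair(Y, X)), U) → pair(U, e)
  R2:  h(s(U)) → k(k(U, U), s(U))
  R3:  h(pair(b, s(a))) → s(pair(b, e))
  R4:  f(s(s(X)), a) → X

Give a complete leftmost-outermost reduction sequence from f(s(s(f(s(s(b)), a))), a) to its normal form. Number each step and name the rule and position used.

b

1. f(s(s(f(s(s(b)), a))), a)  →  f(s(s(b)), a)   [R4 at ε]
2. f(s(s(b)), a)  →  b   [R4 at ε]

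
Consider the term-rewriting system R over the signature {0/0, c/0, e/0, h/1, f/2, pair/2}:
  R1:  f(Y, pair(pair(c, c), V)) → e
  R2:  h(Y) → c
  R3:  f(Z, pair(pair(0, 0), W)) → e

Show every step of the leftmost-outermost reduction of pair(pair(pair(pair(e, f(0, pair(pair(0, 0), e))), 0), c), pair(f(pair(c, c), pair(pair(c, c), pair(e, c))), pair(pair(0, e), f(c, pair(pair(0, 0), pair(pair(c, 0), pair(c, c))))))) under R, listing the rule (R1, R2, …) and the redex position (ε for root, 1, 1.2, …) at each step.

1. pair(pair(pair(pair(e, f(0, pair(pair(0, 0), e))), 0), c), pair(f(pair(c, c), pair(pair(c, c), pair(e, c))), pair(pair(0, e), f(c, pair(pair(0, 0), pair(pair(c, 0), pair(c, c)))))))  →  pair(pair(pair(pair(e, e), 0), c), pair(f(pair(c, c), pair(pair(c, c), pair(e, c))), pair(pair(0, e), f(c, pair(pair(0, 0), pair(pair(c, 0), pair(c, c)))))))   [R3 at 1.1.1.2]
2. pair(pair(pair(pair(e, e), 0), c), pair(f(pair(c, c), pair(pair(c, c), pair(e, c))), pair(pair(0, e), f(c, pair(pair(0, 0), pair(pair(c, 0), pair(c, c)))))))  →  pair(pair(pair(pair(e, e), 0), c), pair(e, pair(pair(0, e), f(c, pair(pair(0, 0), pair(pair(c, 0), pair(c, c)))))))   [R1 at 2.1]
3. pair(pair(pair(pair(e, e), 0), c), pair(e, pair(pair(0, e), f(c, pair(pair(0, 0), pair(pair(c, 0), pair(c, c)))))))  →  pair(pair(pair(pair(e, e), 0), c), pair(e, pair(pair(0, e), e)))   [R3 at 2.2.2]

pair(pair(pair(pair(e, e), 0), c), pair(e, pair(pair(0, e), e)))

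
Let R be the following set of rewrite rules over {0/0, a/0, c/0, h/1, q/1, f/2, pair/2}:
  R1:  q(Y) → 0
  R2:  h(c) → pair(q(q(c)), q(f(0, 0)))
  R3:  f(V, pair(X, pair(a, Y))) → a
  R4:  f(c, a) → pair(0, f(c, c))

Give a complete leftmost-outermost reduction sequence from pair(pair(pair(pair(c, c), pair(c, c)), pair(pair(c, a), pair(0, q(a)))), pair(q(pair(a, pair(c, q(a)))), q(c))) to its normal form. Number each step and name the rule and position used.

1. pair(pair(pair(pair(c, c), pair(c, c)), pair(pair(c, a), pair(0, q(a)))), pair(q(pair(a, pair(c, q(a)))), q(c)))  →  pair(pair(pair(pair(c, c), pair(c, c)), pair(pair(c, a), pair(0, 0))), pair(q(pair(a, pair(c, q(a)))), q(c)))   [R1 at 1.2.2.2]
2. pair(pair(pair(pair(c, c), pair(c, c)), pair(pair(c, a), pair(0, 0))), pair(q(pair(a, pair(c, q(a)))), q(c)))  →  pair(pair(pair(pair(c, c), pair(c, c)), pair(pair(c, a), pair(0, 0))), pair(0, q(c)))   [R1 at 2.1]
3. pair(pair(pair(pair(c, c), pair(c, c)), pair(pair(c, a), pair(0, 0))), pair(0, q(c)))  →  pair(pair(pair(pair(c, c), pair(c, c)), pair(pair(c, a), pair(0, 0))), pair(0, 0))   [R1 at 2.2]

pair(pair(pair(pair(c, c), pair(c, c)), pair(pair(c, a), pair(0, 0))), pair(0, 0))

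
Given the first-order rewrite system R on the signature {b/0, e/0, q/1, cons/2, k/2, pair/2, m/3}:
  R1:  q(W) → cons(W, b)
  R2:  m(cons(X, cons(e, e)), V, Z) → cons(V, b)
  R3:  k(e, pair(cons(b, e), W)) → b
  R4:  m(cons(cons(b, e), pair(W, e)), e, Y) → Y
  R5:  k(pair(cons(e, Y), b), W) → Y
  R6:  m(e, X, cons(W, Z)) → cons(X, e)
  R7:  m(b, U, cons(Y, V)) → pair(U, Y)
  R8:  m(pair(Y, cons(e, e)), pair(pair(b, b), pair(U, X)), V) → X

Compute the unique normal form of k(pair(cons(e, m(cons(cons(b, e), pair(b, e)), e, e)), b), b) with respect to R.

e

1. k(pair(cons(e, m(cons(cons(b, e), pair(b, e)), e, e)), b), b)  →  m(cons(cons(b, e), pair(b, e)), e, e)   [R5 at ε]
2. m(cons(cons(b, e), pair(b, e)), e, e)  →  e   [R4 at ε]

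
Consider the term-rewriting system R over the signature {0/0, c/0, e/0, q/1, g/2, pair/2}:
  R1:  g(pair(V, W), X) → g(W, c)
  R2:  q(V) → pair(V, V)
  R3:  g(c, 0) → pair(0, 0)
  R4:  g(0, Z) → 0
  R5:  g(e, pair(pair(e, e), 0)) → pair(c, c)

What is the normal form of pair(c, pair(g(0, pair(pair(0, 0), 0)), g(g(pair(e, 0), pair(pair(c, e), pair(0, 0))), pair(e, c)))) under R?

pair(c, pair(0, 0))

1. pair(c, pair(g(0, pair(pair(0, 0), 0)), g(g(pair(e, 0), pair(pair(c, e), pair(0, 0))), pair(e, c))))  →  pair(c, pair(0, g(g(pair(e, 0), pair(pair(c, e), pair(0, 0))), pair(e, c))))   [R4 at 2.1]
2. pair(c, pair(0, g(g(pair(e, 0), pair(pair(c, e), pair(0, 0))), pair(e, c))))  →  pair(c, pair(0, g(g(0, c), pair(e, c))))   [R1 at 2.2.1]
3. pair(c, pair(0, g(g(0, c), pair(e, c))))  →  pair(c, pair(0, g(0, pair(e, c))))   [R4 at 2.2.1]
4. pair(c, pair(0, g(0, pair(e, c))))  →  pair(c, pair(0, 0))   [R4 at 2.2]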